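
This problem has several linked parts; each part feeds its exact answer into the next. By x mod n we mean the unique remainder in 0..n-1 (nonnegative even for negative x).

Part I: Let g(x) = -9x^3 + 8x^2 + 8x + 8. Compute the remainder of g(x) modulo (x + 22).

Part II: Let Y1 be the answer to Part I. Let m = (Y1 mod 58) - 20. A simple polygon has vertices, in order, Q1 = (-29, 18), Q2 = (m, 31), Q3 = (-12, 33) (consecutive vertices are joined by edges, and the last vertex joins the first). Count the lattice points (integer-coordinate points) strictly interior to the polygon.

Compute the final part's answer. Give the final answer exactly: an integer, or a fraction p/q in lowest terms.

Part I: remainder = value at the root: -9*(-22)^3 + 8*(-22)^2 + 8*(-22)^1 + 8 = (95832) + (3872) + (-176) + (8) = 99536; answer 99536
Part II: Y1 = 99536; m = -12; cross terms: (-29*31 - -12*18)=-683, (-12*33 - -12*31)=-24, (-12*18 - -29*33)=741; twice the area = |34| = 34; area = 17; boundary points = 1 + 2 + 1 = 4; strictly interior points = area - boundary/2 + 1 = 16; answer 16

16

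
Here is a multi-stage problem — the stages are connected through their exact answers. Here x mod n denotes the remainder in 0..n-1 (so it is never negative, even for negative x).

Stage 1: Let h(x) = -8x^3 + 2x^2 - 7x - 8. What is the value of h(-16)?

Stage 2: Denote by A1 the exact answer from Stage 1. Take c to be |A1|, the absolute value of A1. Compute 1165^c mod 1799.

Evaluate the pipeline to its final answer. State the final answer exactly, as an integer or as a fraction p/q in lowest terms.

Stage 1: -8*(-16)^3 + 2*(-16)^2 - 7*(-16)^1 - 8 = (32768) + (512) + (112) + (-8) = 33384; answer 33384
Stage 2: A1 = 33384; c = 33384; squarings mod 1799: 1165^1=1165, 1165^2=779, 1165^4=578, 1165^8=1269, 1165^16=256, 1165^32=772, 1165^64=515, 1165^128=772, 1165^256=515, 1165^512=772, 1165^1024=515, 1165^2048=772, 1165^4096=515, 1165^8192=772, 1165^16384=515, 1165^32768=772; 1165^33384 = 1165^8 * 1165^32 * 1165^64 * 1165^512 * 1165^32768 = 498 (mod 1799); answer 498

498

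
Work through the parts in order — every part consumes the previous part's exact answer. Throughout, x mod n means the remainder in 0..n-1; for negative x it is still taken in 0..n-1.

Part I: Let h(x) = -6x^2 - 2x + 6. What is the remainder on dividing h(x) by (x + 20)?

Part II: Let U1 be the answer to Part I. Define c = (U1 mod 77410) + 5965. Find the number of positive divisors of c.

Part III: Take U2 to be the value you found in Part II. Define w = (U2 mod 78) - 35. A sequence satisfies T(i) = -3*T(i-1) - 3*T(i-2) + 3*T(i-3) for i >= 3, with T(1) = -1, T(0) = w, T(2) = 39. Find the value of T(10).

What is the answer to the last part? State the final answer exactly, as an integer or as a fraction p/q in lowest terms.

Part I: remainder = value at the root: -6*(-20)^2 - 2*(-20)^1 + 6 = (-2400) + (40) + (6) = -2354; answer -2354
Part II: U1 = -2354; c = 81021; 81021 = 3 * 113 * 239; number of divisors = (1+1) * (1+1) * (1+1) = 8; answer 8
Part III: U2 = 8; w = -27; T(3) = -3*(39) - 3*(-1) + 3*(-27) = -195; iterating: T(3)=-195, T(4)=465, T(5)=-693, T(6)=99, T(7)=3177, T(8)=-11907, T(9)=26487, T(10)=-34209; answer -34209

-34209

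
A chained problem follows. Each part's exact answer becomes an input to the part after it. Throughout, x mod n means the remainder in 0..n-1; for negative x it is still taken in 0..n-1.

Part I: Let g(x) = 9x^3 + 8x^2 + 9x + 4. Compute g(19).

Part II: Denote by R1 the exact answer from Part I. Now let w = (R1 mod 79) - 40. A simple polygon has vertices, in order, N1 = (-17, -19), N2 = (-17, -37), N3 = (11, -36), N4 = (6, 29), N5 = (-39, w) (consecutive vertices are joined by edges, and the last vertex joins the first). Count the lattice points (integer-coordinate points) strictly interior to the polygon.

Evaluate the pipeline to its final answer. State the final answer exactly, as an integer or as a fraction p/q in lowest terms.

1553

Part I: 9*(19)^3 + 8*(19)^2 + 9*(19)^1 + 4 = (61731) + (2888) + (171) + (4) = 64794; answer 64794
Part II: R1 = 64794; w = -26; cross terms: (-17*-37 - -17*-19)=306, (-17*-36 - 11*-37)=1019, (11*29 - 6*-36)=535, (6*-26 - -39*29)=975, (-39*-19 - -17*-26)=299; twice the area = |3134| = 3134; area = 1567; boundary points = 18 + 1 + 5 + 5 + 1 = 30; strictly interior points = area - boundary/2 + 1 = 1553; answer 1553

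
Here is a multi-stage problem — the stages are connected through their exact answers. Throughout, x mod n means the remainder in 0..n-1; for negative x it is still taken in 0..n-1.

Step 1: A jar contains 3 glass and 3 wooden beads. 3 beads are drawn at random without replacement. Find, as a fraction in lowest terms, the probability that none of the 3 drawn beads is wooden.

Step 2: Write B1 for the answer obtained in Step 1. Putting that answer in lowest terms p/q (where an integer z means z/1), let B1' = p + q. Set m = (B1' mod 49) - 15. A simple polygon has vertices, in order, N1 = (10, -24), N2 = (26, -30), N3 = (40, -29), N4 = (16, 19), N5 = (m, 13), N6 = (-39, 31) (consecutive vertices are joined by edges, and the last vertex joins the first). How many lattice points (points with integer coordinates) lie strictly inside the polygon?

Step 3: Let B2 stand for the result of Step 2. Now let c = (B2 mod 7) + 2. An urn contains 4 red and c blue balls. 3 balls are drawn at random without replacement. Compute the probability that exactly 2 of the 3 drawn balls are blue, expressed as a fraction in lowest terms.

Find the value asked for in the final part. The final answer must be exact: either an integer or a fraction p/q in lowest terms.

28/55

Step 1: total draws C(6,3) = 20; favorable C(3,3) = 1; P = 1/20; answer 1/20
Step 2: B1 = 1/20; threaded value p + q = 21; m = 6; cross terms: (10*-30 - 26*-24)=324, (26*-29 - 40*-30)=446, (40*19 - 16*-29)=1224, (16*13 - 6*19)=94, (6*31 - -39*13)=693, (-39*-24 - 10*31)=626; twice the area = |3407| = 3407; area = 3407/2; boundary points = 2 + 1 + 24 + 2 + 9 + 1 = 39; strictly interior points = area - boundary/2 + 1 = 1685; answer 1685
Step 3: B2 = 1685; c = 7; total draws C(11,3) = 165; favorable C(7,2)*C(4,1) = 84; P = 28/55; answer 28/55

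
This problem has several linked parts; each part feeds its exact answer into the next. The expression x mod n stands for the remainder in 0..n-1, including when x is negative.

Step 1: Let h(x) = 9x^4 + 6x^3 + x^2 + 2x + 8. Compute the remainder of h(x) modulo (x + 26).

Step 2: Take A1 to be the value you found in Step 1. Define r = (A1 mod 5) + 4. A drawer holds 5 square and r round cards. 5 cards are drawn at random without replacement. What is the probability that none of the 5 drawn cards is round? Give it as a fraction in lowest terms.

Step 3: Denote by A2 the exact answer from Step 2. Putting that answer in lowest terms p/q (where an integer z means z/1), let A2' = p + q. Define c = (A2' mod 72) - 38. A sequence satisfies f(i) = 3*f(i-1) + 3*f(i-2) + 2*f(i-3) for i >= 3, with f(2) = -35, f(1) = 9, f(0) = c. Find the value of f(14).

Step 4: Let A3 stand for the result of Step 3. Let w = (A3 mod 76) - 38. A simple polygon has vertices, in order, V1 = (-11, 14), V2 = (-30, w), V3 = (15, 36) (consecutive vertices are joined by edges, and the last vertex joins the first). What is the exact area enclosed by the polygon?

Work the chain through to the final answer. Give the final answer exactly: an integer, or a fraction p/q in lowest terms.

Step 1: remainder = value at the root: 9*(-26)^4 + 6*(-26)^3 + 1*(-26)^2 + 2*(-26)^1 + 8 = (4112784) + (-105456) + (676) + (-52) + (8) = 4007960; answer 4007960
Step 2: A1 = 4007960; r = 4; total draws C(9,5) = 126; favorable C(5,5) = 1; P = 1/126; answer 1/126
Step 3: A2 = 1/126; threaded value p + q = 127; c = 17; f(3) = 3*(-35) + 3*(9) + 2*(17) = -44; iterating: f(3)=-44, f(4)=-219, f(5)=-859, f(6)=-3322, f(7)=-12981, f(8)=-50627, f(9)=-197468, f(10)=-770247, f(11)=-3004399, f(12)=-11718874, f(13)=-45710313, f(14)=-178296359; answer -178296359
Step 4: A3 = -178296359; w = -17; cross terms: (-11*-17 - -30*14)=607, (-30*36 - 15*-17)=-825, (15*14 - -11*36)=606; twice the area = |388| = 388; area = 194; answer 194

194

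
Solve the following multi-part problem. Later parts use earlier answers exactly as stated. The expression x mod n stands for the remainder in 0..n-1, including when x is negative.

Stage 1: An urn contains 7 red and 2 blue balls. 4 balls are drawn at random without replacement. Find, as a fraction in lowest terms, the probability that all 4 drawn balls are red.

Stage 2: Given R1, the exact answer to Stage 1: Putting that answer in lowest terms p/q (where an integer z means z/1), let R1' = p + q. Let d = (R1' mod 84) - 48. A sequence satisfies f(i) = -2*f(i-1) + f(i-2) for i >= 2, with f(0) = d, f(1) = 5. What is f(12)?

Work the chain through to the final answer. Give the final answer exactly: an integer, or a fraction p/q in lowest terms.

Stage 1: total draws C(9,4) = 126; favorable C(7,4) = 35; P = 5/18; answer 5/18
Stage 2: R1 = 5/18; threaded value p + q = 23; d = -25; f(2) = -2*(5) + 1*(-25) = -35; iterating: f(2)=-35, f(3)=75, f(4)=-185, f(5)=445, f(6)=-1075, f(7)=2595, f(8)=-6265, f(9)=15125, f(10)=-36515, f(11)=88155, f(12)=-212825; answer -212825

-212825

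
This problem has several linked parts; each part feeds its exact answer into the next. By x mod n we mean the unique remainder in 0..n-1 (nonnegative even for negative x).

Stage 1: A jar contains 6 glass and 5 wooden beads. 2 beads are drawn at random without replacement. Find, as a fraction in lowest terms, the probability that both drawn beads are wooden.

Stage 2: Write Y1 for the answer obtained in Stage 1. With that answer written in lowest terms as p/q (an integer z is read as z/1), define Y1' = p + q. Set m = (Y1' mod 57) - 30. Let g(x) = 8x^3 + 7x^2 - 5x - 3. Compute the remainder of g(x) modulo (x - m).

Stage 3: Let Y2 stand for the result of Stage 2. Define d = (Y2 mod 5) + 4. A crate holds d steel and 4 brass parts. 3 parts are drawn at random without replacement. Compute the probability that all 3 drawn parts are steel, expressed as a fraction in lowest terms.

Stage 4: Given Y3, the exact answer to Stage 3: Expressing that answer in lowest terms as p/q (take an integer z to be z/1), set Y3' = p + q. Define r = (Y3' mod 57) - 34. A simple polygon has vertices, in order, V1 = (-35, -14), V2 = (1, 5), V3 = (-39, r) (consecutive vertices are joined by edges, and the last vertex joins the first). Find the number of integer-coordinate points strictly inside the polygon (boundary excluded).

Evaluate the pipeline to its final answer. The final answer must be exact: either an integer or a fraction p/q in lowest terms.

520

Stage 1: total draws C(11,2) = 55; favorable C(5,2) = 10; P = 2/11; answer 2/11
Stage 2: Y1 = 2/11; threaded value p + q = 13; m = -17; remainder = value at the root: 8*(-17)^3 + 7*(-17)^2 - 5*(-17)^1 - 3 = (-39304) + (2023) + (85) + (-3) = -37199; answer -37199
Stage 3: Y2 = -37199; d = 5; total draws C(9,3) = 84; favorable C(5,3) = 10; P = 5/42; answer 5/42
Stage 4: Y3 = 5/42; threaded value p + q = 47; r = 13; cross terms: (-35*5 - 1*-14)=-161, (1*13 - -39*5)=208, (-39*-14 - -35*13)=1001; twice the area = |1048| = 1048; area = 524; boundary points = 1 + 8 + 1 = 10; strictly interior points = area - boundary/2 + 1 = 520; answer 520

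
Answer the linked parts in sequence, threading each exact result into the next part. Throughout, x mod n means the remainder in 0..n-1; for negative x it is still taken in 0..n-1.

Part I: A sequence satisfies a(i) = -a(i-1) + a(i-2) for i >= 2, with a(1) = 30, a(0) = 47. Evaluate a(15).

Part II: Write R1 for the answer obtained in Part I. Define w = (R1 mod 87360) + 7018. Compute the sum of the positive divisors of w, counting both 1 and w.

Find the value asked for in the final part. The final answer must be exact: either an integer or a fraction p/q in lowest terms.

10800

Part I: a(2) = -1*(30) + 1*(47) = 17; iterating: a(2)=17, a(3)=13, a(4)=4, a(5)=9, a(6)=-5, a(7)=14, a(8)=-19, a(9)=33, a(10)=-52, a(11)=85, a(12)=-137, a(13)=222, a(14)=-359, a(15)=581; answer 581
Part II: R1 = 581; w = 7599; 7599 = 3 * 17 * 149; sigma = (1 + 3) * (1 + 17) * (1 + 149) = 4 * 18 * 150 = 10800; answer 10800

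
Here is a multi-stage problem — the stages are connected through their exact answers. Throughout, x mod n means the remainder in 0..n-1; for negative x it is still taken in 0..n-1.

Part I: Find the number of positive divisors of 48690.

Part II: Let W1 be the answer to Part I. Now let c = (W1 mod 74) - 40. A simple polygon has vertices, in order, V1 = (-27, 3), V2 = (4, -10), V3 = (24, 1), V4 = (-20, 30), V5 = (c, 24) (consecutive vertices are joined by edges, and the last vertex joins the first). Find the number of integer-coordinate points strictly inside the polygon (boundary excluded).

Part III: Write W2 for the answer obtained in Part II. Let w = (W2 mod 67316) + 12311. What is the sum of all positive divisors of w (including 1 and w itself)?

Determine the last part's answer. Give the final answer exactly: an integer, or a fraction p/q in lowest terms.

41040

Part I: 48690 = 2 * 3^2 * 5 * 541; number of divisors = (1+1) * (2+1) * (1+1) * (1+1) = 24; answer 24
Part II: W1 = 24; c = -16; cross terms: (-27*-10 - 4*3)=258, (4*1 - 24*-10)=244, (24*30 - -20*1)=740, (-20*24 - -16*30)=0, (-16*3 - -27*24)=600; twice the area = |1842| = 1842; area = 921; boundary points = 1 + 1 + 1 + 2 + 1 = 6; strictly interior points = area - boundary/2 + 1 = 919; answer 919
Part III: W2 = 919; w = 13230; 13230 = 2 * 3^3 * 5 * 7^2; sigma = (1 + 2) * (1 + 3 + 9 + 27) * (1 + 5) * (1 + 7 + 49) = 3 * 40 * 6 * 57 = 41040; answer 41040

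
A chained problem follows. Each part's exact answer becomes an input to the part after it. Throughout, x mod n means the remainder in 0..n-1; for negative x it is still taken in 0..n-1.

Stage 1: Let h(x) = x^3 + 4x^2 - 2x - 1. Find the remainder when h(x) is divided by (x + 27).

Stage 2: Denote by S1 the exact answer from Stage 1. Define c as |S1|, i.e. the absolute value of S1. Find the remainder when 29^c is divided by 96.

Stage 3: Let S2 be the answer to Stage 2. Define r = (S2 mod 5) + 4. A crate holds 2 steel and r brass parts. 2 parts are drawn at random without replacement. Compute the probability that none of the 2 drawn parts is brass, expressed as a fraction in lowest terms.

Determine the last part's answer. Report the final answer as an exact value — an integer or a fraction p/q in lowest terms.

1/36

Stage 1: remainder = value at the root: 1*(-27)^3 + 4*(-27)^2 - 2*(-27)^1 - 1 = (-19683) + (2916) + (54) + (-1) = -16714; answer -16714
Stage 2: S1 = -16714; c = 16714; squarings mod 96: 29^1=29, 29^2=73, 29^4=49, 29^8=1, 29^16=1, 29^32=1, 29^64=1, 29^128=1, 29^256=1, 29^512=1, 29^1024=1, 29^2048=1, 29^4096=1, 29^8192=1, 29^16384=1; 29^16714 = 29^2 * 29^8 * 29^64 * 29^256 * 29^16384 = 73 (mod 96); answer 73
Stage 3: S2 = 73; r = 7; total draws C(9,2) = 36; favorable C(2,2) = 1; P = 1/36; answer 1/36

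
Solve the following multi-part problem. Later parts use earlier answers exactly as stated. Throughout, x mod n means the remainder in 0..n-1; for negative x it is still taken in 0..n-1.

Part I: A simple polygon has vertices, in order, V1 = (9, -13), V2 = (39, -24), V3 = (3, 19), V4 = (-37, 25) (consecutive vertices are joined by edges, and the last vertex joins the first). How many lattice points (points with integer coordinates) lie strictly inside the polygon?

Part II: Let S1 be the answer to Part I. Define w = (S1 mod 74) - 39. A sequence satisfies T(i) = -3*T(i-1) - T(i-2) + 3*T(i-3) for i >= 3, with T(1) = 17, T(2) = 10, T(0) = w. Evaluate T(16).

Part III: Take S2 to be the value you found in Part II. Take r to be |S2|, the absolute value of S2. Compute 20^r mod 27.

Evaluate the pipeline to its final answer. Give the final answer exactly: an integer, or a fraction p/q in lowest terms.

Part I: cross terms: (9*-24 - 39*-13)=291, (39*19 - 3*-24)=813, (3*25 - -37*19)=778, (-37*-13 - 9*25)=256; twice the area = |2138| = 2138; area = 1069; boundary points = 1 + 1 + 2 + 2 = 6; strictly interior points = area - boundary/2 + 1 = 1067; answer 1067
Part II: S1 = 1067; w = -8; T(3) = -3*(10) - 1*(17) + 3*(-8) = -71; iterating: T(3)=-71, T(4)=254, T(5)=-661, T(6)=1516, T(7)=-3125, T(8)=5876, T(9)=-9955, T(10)=14614, T(11)=-16259, T(12)=4298, T(13)=47207, T(14)=-194696, T(15)=549775, T(16)=-1313008; answer -1313008
Part III: S2 = -1313008; r = 1313008; squarings mod 27: 20^1=20, 20^2=22, 20^4=25, 20^8=4, 20^16=16, 20^32=13, 20^64=7, 20^128=22, 20^256=25, 20^512=4, 20^1024=16, 20^2048=13, 20^4096=7, 20^8192=22, 20^16384=25, 20^32768=4, 20^65536=16, 20^131072=13, 20^262144=7, 20^524288=22, 20^1048576=25; 20^1313008 = 20^16 * 20^32 * 20^64 * 20^128 * 20^2048 * 20^262144 * 20^1048576 = 16 (mod 27); answer 16

16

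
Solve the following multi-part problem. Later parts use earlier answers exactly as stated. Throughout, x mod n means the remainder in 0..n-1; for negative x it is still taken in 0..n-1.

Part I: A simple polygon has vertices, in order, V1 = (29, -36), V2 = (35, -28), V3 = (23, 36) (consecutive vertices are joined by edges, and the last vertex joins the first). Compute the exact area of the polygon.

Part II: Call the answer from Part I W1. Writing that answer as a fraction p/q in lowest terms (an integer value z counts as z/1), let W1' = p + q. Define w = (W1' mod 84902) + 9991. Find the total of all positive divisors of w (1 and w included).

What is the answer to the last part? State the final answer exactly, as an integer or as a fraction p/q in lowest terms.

Part I: cross terms: (29*-28 - 35*-36)=448, (35*36 - 23*-28)=1904, (23*-36 - 29*36)=-1872; twice the area = |480| = 480; area = 240; answer 240
Part II: W1 = 240; threaded value p + q = 241; w = 10232; 10232 = 2^3 * 1279; sigma = (1 + 2 + 4 + 8) * (1 + 1279) = 15 * 1280 = 19200; answer 19200

19200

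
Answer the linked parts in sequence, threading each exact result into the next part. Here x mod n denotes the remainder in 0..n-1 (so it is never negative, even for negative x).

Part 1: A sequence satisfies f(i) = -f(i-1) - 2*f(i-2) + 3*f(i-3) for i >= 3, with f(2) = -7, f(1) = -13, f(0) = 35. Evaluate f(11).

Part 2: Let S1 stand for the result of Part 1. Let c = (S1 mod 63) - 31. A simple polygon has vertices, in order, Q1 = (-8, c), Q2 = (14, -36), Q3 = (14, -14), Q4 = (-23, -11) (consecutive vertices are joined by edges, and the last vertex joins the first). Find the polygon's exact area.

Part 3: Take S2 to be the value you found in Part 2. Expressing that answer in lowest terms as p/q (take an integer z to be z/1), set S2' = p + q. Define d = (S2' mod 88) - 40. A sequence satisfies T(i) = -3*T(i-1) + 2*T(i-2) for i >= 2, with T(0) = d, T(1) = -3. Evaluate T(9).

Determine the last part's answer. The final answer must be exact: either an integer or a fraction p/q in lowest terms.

-506619

Part 1: f(3) = -1*(-7) - 2*(-13) + 3*(35) = 138; iterating: f(3)=138, f(4)=-163, f(5)=-134, f(6)=874, f(7)=-1095, f(8)=-1055, f(9)=5867, f(10)=-7042, f(11)=-7857; answer -7857
Part 2: S1 = -7857; c = -13; cross terms: (-8*-36 - 14*-13)=470, (14*-14 - 14*-36)=308, (14*-11 - -23*-14)=-476, (-23*-13 - -8*-11)=211; twice the area = |513| = 513; area = 513/2; answer 513/2
Part 3: S2 = 513/2; threaded value p + q = 515; d = 35; T(2) = -3*(-3) + 2*(35) = 79; iterating: T(2)=79, T(3)=-243, T(4)=887, T(5)=-3147, T(6)=11215, T(7)=-39939, T(8)=142247, T(9)=-506619; answer -506619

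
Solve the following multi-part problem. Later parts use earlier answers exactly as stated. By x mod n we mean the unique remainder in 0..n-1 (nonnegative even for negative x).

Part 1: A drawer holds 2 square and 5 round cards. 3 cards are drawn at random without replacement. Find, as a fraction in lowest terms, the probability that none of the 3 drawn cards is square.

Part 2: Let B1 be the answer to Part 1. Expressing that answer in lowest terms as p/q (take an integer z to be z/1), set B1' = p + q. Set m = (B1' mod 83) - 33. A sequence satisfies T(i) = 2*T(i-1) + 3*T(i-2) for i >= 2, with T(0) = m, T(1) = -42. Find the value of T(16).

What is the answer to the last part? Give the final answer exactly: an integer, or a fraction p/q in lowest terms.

Part 1: total draws C(7,3) = 35; favorable C(5,3) = 10; P = 2/7; answer 2/7
Part 2: B1 = 2/7; threaded value p + q = 9; m = -24; T(2) = 2*(-42) + 3*(-24) = -156; iterating: T(2)=-156, T(3)=-438, T(4)=-1344, T(5)=-4002, T(6)=-12036, T(7)=-36078, T(8)=-108264, T(9)=-324762, T(10)=-974316, T(11)=-2922918, T(12)=-8768784, T(13)=-26306322, T(14)=-78918996, T(15)=-236756958, T(16)=-710270904; answer -710270904

-710270904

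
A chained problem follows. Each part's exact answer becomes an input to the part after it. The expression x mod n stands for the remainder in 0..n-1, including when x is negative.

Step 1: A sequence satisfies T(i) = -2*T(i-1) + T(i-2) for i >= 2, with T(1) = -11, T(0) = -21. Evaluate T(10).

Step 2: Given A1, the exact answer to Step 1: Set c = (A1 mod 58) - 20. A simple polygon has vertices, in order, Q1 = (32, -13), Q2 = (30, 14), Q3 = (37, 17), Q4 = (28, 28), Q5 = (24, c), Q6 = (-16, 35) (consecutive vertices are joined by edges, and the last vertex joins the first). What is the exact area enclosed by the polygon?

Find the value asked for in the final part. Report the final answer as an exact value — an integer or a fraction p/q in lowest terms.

Step 1: T(2) = -2*(-11) + 1*(-21) = 1; iterating: T(2)=1, T(3)=-13, T(4)=27, T(5)=-67, T(6)=161, T(7)=-389, T(8)=939, T(9)=-2267, T(10)=5473; answer 5473
Step 2: A1 = 5473; c = 1; cross terms: (32*14 - 30*-13)=838, (30*17 - 37*14)=-8, (37*28 - 28*17)=560, (28*1 - 24*28)=-644, (24*35 - -16*1)=856, (-16*-13 - 32*35)=-912; twice the area = |690| = 690; area = 345; answer 345

345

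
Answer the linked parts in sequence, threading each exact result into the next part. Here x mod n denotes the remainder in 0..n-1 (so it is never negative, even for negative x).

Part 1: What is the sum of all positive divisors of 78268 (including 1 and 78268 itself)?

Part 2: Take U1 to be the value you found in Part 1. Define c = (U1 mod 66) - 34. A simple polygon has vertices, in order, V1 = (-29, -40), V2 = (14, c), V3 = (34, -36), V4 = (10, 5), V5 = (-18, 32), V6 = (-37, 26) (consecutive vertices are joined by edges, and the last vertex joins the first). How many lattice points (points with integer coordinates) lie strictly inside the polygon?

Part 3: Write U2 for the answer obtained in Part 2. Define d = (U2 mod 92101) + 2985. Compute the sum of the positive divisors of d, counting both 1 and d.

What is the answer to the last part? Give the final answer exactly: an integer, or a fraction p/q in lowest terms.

Part 1: 78268 = 2^2 * 17 * 1151; sigma = (1 + 2 + 4) * (1 + 17) * (1 + 1151) = 7 * 18 * 1152 = 145152; answer 145152
Part 2: U1 = 145152; c = -16; cross terms: (-29*-16 - 14*-40)=1024, (14*-36 - 34*-16)=40, (34*5 - 10*-36)=530, (10*32 - -18*5)=410, (-18*26 - -37*32)=716, (-37*-40 - -29*26)=2234; twice the area = |4954| = 4954; area = 2477; boundary points = 1 + 20 + 1 + 1 + 1 + 2 = 26; strictly interior points = area - boundary/2 + 1 = 2465; answer 2465
Part 3: U2 = 2465; d = 5450; 5450 = 2 * 5^2 * 109; sigma = (1 + 2) * (1 + 5 + 25) * (1 + 109) = 3 * 31 * 110 = 10230; answer 10230

10230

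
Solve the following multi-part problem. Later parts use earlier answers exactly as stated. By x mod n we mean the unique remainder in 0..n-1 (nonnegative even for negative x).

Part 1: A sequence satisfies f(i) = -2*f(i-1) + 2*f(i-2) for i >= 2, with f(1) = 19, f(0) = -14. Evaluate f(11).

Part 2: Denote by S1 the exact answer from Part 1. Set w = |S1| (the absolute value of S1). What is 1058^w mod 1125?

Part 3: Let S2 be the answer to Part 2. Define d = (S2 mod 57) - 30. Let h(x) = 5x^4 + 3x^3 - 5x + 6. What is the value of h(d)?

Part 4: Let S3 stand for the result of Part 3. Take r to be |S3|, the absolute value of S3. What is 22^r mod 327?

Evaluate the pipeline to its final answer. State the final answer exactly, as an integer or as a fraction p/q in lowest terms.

Part 1: f(2) = -2*(19) + 2*(-14) = -66; iterating: f(2)=-66, f(3)=170, f(4)=-472, f(5)=1284, f(6)=-3512, f(7)=9592, f(8)=-26208, f(9)=71600, f(10)=-195616, f(11)=534432; answer 534432
Part 2: S1 = 534432; w = 534432; squarings mod 1125: 1058^1=1058, 1058^2=1114, 1058^4=121, 1058^8=16, 1058^16=256, 1058^32=286, 1058^64=796, 1058^128=241, 1058^256=706, 1058^512=61, 1058^1024=346, 1058^2048=466, 1058^4096=31, 1058^8192=961, 1058^16384=1021, 1058^32768=691, 1058^65536=481, 1058^131072=736, 1058^262144=571, 1058^524288=916; 1058^534432 = 1058^32 * 1058^128 * 1058^256 * 1058^512 * 1058^1024 * 1058^8192 * 1058^524288 = 1036 (mod 1125); answer 1036
Part 3: S2 = 1036; d = -20; 5*(-20)^4 + 3*(-20)^3 - 5*(-20)^1 + 6 = (800000) + (-24000) + (100) + (6) = 776106; answer 776106
Part 4: S3 = 776106; r = 776106; squarings mod 327: 22^1=22, 22^2=157, 22^4=124, 22^8=7, 22^16=49, 22^32=112, 22^64=118, 22^128=190, 22^256=130, 22^512=223, 22^1024=25, 22^2048=298, 22^4096=187, 22^8192=307, 22^16384=73, 22^32768=97, 22^65536=253, 22^131072=244, 22^262144=22, 22^524288=157; 22^776106 = 22^2 * 22^8 * 22^32 * 22^128 * 22^256 * 22^512 * 22^1024 * 22^4096 * 22^16384 * 22^32768 * 22^65536 * 22^131072 * 22^524288 = 172 (mod 327); answer 172

172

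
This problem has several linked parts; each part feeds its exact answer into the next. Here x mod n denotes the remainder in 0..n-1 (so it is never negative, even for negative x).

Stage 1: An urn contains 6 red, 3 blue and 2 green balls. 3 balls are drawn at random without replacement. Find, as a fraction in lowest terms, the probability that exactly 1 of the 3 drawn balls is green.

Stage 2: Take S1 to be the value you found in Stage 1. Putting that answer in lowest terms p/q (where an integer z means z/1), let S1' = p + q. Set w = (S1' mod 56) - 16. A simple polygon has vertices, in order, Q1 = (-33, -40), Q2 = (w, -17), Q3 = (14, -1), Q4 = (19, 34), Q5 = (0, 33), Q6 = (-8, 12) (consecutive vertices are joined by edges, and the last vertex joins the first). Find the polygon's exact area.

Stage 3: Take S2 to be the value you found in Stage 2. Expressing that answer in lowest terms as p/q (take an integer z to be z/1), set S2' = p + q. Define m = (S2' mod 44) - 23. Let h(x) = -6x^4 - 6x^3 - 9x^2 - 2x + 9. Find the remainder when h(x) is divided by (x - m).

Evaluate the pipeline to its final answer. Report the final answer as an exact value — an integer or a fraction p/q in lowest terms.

Stage 1: total draws C(11,3) = 165; favorable C(2,1)*C(9,2) = 72; P = 24/55; answer 24/55
Stage 2: S1 = 24/55; threaded value p + q = 79; w = 7; cross terms: (-33*-17 - 7*-40)=841, (7*-1 - 14*-17)=231, (14*34 - 19*-1)=495, (19*33 - 0*34)=627, (0*12 - -8*33)=264, (-8*-40 - -33*12)=716; twice the area = |3174| = 3174; area = 1587; answer 1587
Stage 3: S2 = 1587; threaded value p + q = 1588; m = -19; remainder = value at the root: -6*(-19)^4 - 6*(-19)^3 - 9*(-19)^2 - 2*(-19)^1 + 9 = (-781926) + (41154) + (-3249) + (38) + (9) = -743974; answer -743974

-743974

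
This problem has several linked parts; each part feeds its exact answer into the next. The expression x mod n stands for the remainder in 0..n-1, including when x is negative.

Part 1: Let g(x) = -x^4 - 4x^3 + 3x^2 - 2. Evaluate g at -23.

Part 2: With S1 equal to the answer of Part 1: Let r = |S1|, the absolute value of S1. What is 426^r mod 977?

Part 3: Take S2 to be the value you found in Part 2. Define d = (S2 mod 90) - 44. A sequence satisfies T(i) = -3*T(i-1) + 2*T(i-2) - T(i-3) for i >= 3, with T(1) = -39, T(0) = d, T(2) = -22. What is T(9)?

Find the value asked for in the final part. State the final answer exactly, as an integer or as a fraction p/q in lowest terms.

-45696

Part 1: -1*(-23)^4 - 4*(-23)^3 + 3*(-23)^2 - 2 = (-279841) + (48668) + (1587) + (-2) = -229588; answer -229588
Part 2: S1 = -229588; r = 229588; squarings mod 977: 426^1=426, 426^2=731, 426^4=919, 426^8=433, 426^16=882, 426^32=232, 426^64=89, 426^128=105, 426^256=278, 426^512=101, 426^1024=431, 426^2048=131, 426^4096=552, 426^8192=857, 426^16384=722, 426^32768=543, 426^65536=772, 426^131072=14; 426^229588 = 426^4 * 426^16 * 426^64 * 426^128 * 426^32768 * 426^65536 * 426^131072 = 419 (mod 977); answer 419
Part 3: S2 = 419; d = 15; T(3) = -3*(-22) + 2*(-39) - 1*(15) = -27; iterating: T(3)=-27, T(4)=76, T(5)=-260, T(6)=959, T(7)=-3473, T(8)=12597, T(9)=-45696; answer -45696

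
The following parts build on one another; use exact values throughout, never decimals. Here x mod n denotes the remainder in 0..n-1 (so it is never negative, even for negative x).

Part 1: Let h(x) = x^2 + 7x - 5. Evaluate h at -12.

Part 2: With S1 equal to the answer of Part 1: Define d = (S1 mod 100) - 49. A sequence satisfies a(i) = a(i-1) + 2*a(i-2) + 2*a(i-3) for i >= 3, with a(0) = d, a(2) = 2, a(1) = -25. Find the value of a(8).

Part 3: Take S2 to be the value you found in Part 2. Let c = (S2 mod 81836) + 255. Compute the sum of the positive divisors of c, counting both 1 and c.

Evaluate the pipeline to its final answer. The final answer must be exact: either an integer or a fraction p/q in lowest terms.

106896

Part 1: 1*(-12)^2 + 7*(-12)^1 - 5 = (144) + (-84) + (-5) = 55; answer 55
Part 2: S1 = 55; d = 6; a(3) = 1*(2) + 2*(-25) + 2*(6) = -36; iterating: a(3)=-36, a(4)=-82, a(5)=-150, a(6)=-386, a(7)=-850, a(8)=-1922; answer -1922
Part 3: S2 = -1922; c = 80169; 80169 = 3 * 26723; sigma = (1 + 3) * (1 + 26723) = 4 * 26724 = 106896; answer 106896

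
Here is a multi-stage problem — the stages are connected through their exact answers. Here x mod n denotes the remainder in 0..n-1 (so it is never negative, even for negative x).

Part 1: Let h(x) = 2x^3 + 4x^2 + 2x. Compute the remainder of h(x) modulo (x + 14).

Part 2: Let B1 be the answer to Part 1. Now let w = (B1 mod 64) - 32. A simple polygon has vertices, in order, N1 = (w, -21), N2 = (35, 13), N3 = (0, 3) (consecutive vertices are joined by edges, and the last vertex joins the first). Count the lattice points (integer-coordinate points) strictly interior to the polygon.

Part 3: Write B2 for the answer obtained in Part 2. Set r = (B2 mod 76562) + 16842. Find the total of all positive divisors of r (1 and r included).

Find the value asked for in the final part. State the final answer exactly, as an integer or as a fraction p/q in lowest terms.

Part 1: remainder = value at the root: 2*(-14)^3 + 4*(-14)^2 + 2*(-14)^1 = (-5488) + (784) + (-28) = -4732; answer -4732
Part 2: B1 = -4732; w = -28; cross terms: (-28*13 - 35*-21)=371, (35*3 - 0*13)=105, (0*-21 - -28*3)=84; twice the area = |560| = 560; area = 280; boundary points = 1 + 5 + 4 = 10; strictly interior points = area - boundary/2 + 1 = 276; answer 276
Part 3: B2 = 276; r = 17118; 17118 = 2 * 3^3 * 317; sigma = (1 + 2) * (1 + 3 + 9 + 27) * (1 + 317) = 3 * 40 * 318 = 38160; answer 38160

38160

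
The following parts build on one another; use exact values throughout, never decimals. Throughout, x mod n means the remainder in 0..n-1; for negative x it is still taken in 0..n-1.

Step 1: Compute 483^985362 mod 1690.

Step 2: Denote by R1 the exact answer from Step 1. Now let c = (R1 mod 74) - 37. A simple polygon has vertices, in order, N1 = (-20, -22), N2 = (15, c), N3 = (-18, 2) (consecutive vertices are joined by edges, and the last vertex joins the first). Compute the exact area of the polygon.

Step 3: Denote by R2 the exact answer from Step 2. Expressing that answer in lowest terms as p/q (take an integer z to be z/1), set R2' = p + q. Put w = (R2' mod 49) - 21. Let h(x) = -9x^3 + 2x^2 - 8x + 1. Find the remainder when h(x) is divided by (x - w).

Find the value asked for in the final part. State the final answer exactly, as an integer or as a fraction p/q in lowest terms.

Step 1: squarings mod 1690: 483^1=483, 483^2=69, 483^4=1381, 483^8=841, 483^16=861, 483^32=1101, 483^64=471, 483^128=451, 483^256=601, 483^512=1231, 483^1024=1121, 483^2048=971, 483^4096=1511, 483^8192=1621, 483^16384=1381, 483^32768=841, 483^65536=861, 483^131072=1101, 483^262144=471, 483^524288=451; 483^985362 = 483^2 * 483^16 * 483^256 * 483^2048 * 483^65536 * 483^131072 * 483^262144 * 483^524288 = 389 (mod 1690); answer 389
Step 2: R1 = 389; c = -18; cross terms: (-20*-18 - 15*-22)=690, (15*2 - -18*-18)=-294, (-18*-22 - -20*2)=436; twice the area = |832| = 832; area = 416; answer 416
Step 3: R2 = 416; threaded value p + q = 417; w = 4; remainder = value at the root: -9*(4)^3 + 2*(4)^2 - 8*(4)^1 + 1 = (-576) + (32) + (-32) + (1) = -575; answer -575

-575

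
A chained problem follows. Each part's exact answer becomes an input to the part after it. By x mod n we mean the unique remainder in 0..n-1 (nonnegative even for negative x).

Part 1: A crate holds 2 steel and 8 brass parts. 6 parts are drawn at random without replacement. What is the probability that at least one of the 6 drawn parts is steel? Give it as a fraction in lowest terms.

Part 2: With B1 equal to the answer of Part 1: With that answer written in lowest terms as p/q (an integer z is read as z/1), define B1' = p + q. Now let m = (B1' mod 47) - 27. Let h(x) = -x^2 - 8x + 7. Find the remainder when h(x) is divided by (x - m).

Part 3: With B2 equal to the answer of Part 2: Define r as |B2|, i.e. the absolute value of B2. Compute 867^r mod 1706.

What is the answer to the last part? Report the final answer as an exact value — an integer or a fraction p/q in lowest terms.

Part 1: total draws C(10,6) = 210; complement C(8,6) = 28; favorable 210 - 28 = 182; P = 13/15; answer 13/15
Part 2: B1 = 13/15; threaded value p + q = 28; m = 1; remainder = value at the root: -1*(1)^2 - 8*(1)^1 + 7 = (-1) + (-8) + (7) = -2; answer -2
Part 3: B2 = -2; r = 2; squarings mod 1706: 867^1=867, 867^2=1049; 867^2 = 867^2 = 1049 (mod 1706); answer 1049

1049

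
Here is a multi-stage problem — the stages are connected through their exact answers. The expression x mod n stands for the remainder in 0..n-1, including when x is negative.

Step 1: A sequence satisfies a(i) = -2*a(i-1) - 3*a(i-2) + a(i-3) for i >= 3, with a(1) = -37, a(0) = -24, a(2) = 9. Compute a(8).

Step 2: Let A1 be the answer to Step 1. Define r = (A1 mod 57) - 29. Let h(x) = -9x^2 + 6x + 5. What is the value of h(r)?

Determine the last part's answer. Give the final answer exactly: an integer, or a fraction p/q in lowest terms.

Step 1: a(3) = -2*(9) - 3*(-37) + 1*(-24) = 69; iterating: a(3)=69, a(4)=-202, a(5)=206, a(6)=263, a(7)=-1346, a(8)=2109; answer 2109
Step 2: A1 = 2109; r = -29; -9*(-29)^2 + 6*(-29)^1 + 5 = (-7569) + (-174) + (5) = -7738; answer -7738

-7738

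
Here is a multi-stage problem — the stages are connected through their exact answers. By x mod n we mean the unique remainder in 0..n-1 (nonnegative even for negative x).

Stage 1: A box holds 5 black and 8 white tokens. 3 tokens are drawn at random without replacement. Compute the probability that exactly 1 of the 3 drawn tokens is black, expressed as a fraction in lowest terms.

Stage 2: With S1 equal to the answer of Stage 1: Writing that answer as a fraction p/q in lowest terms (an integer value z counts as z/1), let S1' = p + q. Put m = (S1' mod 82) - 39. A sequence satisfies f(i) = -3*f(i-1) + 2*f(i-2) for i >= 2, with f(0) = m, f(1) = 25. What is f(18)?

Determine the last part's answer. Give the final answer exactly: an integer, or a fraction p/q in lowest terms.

Stage 1: total draws C(13,3) = 286; favorable C(5,1)*C(8,2) = 140; P = 70/143; answer 70/143
Stage 2: S1 = 70/143; threaded value p + q = 213; m = 10; f(2) = -3*(25) + 2*(10) = -55; iterating: f(2)=-55, f(3)=215, f(4)=-755, f(5)=2695, f(6)=-9595, f(7)=34175, f(8)=-121715, f(9)=433495, f(10)=-1543915, f(11)=5498735, f(12)=-19584035, f(13)=69749575, f(14)=-248416795, f(15)=884749535, f(16)=-3151082195, f(17)=11222745655, f(18)=-39970401355; answer -39970401355

-39970401355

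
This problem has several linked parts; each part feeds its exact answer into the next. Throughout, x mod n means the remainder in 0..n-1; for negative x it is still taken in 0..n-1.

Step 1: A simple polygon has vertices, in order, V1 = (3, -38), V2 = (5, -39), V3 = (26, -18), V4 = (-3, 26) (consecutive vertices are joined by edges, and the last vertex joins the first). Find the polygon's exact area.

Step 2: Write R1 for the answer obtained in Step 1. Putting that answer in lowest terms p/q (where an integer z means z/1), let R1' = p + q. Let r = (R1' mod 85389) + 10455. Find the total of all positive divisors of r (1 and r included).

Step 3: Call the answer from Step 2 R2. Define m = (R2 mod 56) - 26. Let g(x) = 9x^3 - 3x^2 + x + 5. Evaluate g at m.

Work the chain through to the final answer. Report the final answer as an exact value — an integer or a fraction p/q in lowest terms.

Step 1: cross terms: (3*-39 - 5*-38)=73, (5*-18 - 26*-39)=924, (26*26 - -3*-18)=622, (-3*-38 - 3*26)=36; twice the area = |1655| = 1655; area = 1655/2; answer 1655/2
Step 2: R1 = 1655/2; threaded value p + q = 1657; r = 12112; 12112 = 2^4 * 757; sigma = (1 + 2 + 4 + 8 + 16) * (1 + 757) = 31 * 758 = 23498; answer 23498
Step 3: R2 = 23498; m = 8; 9*(8)^3 - 3*(8)^2 + 1*(8)^1 + 5 = (4608) + (-192) + (8) + (5) = 4429; answer 4429

4429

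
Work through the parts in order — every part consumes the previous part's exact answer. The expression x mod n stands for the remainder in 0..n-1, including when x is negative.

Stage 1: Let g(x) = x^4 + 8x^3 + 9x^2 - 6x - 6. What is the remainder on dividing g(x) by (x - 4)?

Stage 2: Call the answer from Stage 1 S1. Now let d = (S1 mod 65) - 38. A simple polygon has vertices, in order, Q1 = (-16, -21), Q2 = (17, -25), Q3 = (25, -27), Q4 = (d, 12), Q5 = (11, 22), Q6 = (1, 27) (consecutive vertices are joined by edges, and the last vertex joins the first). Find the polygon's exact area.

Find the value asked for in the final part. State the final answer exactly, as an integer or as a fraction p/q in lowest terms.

Stage 1: remainder = value at the root: 1*(4)^4 + 8*(4)^3 + 9*(4)^2 - 6*(4)^1 - 6 = (256) + (512) + (144) + (-24) + (-6) = 882; answer 882
Stage 2: S1 = 882; d = -1; cross terms: (-16*-25 - 17*-21)=757, (17*-27 - 25*-25)=166, (25*12 - -1*-27)=273, (-1*22 - 11*12)=-154, (11*27 - 1*22)=275, (1*-21 - -16*27)=411; twice the area = |1728| = 1728; area = 864; answer 864

864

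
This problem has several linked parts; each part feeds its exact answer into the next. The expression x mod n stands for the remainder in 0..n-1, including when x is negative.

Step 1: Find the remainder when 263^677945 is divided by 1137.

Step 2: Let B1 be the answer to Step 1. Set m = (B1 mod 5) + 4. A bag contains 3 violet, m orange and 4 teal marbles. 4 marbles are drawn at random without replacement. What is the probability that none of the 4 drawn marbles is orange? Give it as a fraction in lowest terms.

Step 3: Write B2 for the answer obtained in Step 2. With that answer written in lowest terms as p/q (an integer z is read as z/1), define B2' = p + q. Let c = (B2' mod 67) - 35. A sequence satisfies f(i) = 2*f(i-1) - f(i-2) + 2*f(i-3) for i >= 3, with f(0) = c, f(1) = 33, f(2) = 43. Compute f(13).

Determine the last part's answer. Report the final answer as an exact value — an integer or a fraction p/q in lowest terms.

77019

Step 1: squarings mod 1137: 263^1=263, 263^2=949, 263^4=97, 263^8=313, 263^16=187, 263^32=859, 263^64=1105, 263^128=1024, 263^256=262, 263^512=424, 263^1024=130, 263^2048=982, 263^4096=148, 263^8192=301, 263^16384=778, 263^32768=400, 263^65536=820, 263^131072=433, 263^262144=1021, 263^524288=949; 263^677945 = 263^1 * 263^8 * 263^16 * 263^32 * 263^2048 * 263^4096 * 263^16384 * 263^131072 * 263^524288 = 191 (mod 1137); answer 191
Step 2: B1 = 191; m = 5; total draws C(12,4) = 495; favorable C(7,4) = 35; P = 7/99; answer 7/99
Step 3: B2 = 7/99; threaded value p + q = 106; c = 4; f(3) = 2*(43) - 1*(33) + 2*(4) = 61; iterating: f(3)=61, f(4)=145, f(5)=315, f(6)=607, f(7)=1189, f(8)=2401, f(9)=4827, f(10)=9631, f(11)=19237, f(12)=38497, f(13)=77019; answer 77019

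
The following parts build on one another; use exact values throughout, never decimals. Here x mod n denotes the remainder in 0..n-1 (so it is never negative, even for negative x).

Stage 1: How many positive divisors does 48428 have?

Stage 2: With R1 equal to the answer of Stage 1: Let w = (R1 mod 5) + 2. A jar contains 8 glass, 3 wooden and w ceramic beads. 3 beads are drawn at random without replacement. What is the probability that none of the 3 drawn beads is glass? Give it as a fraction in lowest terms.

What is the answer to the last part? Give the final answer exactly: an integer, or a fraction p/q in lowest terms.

5/91

Stage 1: 48428 = 2^2 * 12107; number of divisors = (2+1) * (1+1) = 6; answer 6
Stage 2: R1 = 6; w = 3; total draws C(14,3) = 364; favorable C(6,3) = 20; P = 5/91; answer 5/91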